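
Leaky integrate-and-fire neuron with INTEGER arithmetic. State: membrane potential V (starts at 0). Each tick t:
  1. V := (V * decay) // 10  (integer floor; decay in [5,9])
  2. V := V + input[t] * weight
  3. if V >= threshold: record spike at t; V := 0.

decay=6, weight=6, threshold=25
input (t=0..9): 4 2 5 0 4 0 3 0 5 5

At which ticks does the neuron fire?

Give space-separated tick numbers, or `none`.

t=0: input=4 -> V=24
t=1: input=2 -> V=0 FIRE
t=2: input=5 -> V=0 FIRE
t=3: input=0 -> V=0
t=4: input=4 -> V=24
t=5: input=0 -> V=14
t=6: input=3 -> V=0 FIRE
t=7: input=0 -> V=0
t=8: input=5 -> V=0 FIRE
t=9: input=5 -> V=0 FIRE

Answer: 1 2 6 8 9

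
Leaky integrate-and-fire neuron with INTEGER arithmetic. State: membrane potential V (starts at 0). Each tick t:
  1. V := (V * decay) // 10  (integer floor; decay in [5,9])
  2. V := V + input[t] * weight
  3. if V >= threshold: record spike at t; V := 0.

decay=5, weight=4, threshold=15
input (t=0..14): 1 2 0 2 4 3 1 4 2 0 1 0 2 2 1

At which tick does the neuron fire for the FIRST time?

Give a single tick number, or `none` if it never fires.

t=0: input=1 -> V=4
t=1: input=2 -> V=10
t=2: input=0 -> V=5
t=3: input=2 -> V=10
t=4: input=4 -> V=0 FIRE
t=5: input=3 -> V=12
t=6: input=1 -> V=10
t=7: input=4 -> V=0 FIRE
t=8: input=2 -> V=8
t=9: input=0 -> V=4
t=10: input=1 -> V=6
t=11: input=0 -> V=3
t=12: input=2 -> V=9
t=13: input=2 -> V=12
t=14: input=1 -> V=10

Answer: 4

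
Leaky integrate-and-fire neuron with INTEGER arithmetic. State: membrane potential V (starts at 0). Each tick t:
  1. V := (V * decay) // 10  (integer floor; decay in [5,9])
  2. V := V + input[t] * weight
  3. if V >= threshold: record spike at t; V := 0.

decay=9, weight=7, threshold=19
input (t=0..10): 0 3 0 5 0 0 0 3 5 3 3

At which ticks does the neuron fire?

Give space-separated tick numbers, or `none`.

Answer: 1 3 7 8 9 10

Derivation:
t=0: input=0 -> V=0
t=1: input=3 -> V=0 FIRE
t=2: input=0 -> V=0
t=3: input=5 -> V=0 FIRE
t=4: input=0 -> V=0
t=5: input=0 -> V=0
t=6: input=0 -> V=0
t=7: input=3 -> V=0 FIRE
t=8: input=5 -> V=0 FIRE
t=9: input=3 -> V=0 FIRE
t=10: input=3 -> V=0 FIRE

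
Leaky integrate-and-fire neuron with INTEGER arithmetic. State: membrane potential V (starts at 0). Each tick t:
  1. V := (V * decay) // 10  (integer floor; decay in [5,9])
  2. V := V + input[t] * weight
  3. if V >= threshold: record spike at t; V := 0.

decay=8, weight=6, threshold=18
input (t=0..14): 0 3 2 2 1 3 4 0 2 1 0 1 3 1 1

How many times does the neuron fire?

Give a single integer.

Answer: 5

Derivation:
t=0: input=0 -> V=0
t=1: input=3 -> V=0 FIRE
t=2: input=2 -> V=12
t=3: input=2 -> V=0 FIRE
t=4: input=1 -> V=6
t=5: input=3 -> V=0 FIRE
t=6: input=4 -> V=0 FIRE
t=7: input=0 -> V=0
t=8: input=2 -> V=12
t=9: input=1 -> V=15
t=10: input=0 -> V=12
t=11: input=1 -> V=15
t=12: input=3 -> V=0 FIRE
t=13: input=1 -> V=6
t=14: input=1 -> V=10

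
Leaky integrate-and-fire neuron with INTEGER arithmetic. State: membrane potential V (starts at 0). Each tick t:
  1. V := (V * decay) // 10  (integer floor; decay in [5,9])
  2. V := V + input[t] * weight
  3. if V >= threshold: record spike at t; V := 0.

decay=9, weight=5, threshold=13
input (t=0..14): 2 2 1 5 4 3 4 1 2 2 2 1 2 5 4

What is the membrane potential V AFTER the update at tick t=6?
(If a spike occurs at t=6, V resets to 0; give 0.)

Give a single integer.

Answer: 0

Derivation:
t=0: input=2 -> V=10
t=1: input=2 -> V=0 FIRE
t=2: input=1 -> V=5
t=3: input=5 -> V=0 FIRE
t=4: input=4 -> V=0 FIRE
t=5: input=3 -> V=0 FIRE
t=6: input=4 -> V=0 FIRE
t=7: input=1 -> V=5
t=8: input=2 -> V=0 FIRE
t=9: input=2 -> V=10
t=10: input=2 -> V=0 FIRE
t=11: input=1 -> V=5
t=12: input=2 -> V=0 FIRE
t=13: input=5 -> V=0 FIRE
t=14: input=4 -> V=0 FIRE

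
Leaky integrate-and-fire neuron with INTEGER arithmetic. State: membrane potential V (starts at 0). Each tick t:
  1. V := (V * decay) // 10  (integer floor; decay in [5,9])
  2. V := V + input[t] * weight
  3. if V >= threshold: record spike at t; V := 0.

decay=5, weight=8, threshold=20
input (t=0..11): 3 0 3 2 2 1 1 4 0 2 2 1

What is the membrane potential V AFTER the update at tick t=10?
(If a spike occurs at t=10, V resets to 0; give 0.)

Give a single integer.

t=0: input=3 -> V=0 FIRE
t=1: input=0 -> V=0
t=2: input=3 -> V=0 FIRE
t=3: input=2 -> V=16
t=4: input=2 -> V=0 FIRE
t=5: input=1 -> V=8
t=6: input=1 -> V=12
t=7: input=4 -> V=0 FIRE
t=8: input=0 -> V=0
t=9: input=2 -> V=16
t=10: input=2 -> V=0 FIRE
t=11: input=1 -> V=8

Answer: 0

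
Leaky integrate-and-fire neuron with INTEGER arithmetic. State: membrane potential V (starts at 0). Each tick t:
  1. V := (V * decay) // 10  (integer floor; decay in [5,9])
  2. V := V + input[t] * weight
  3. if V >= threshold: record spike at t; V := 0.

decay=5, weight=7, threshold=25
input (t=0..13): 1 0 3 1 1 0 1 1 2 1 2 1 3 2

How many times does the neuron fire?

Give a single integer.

t=0: input=1 -> V=7
t=1: input=0 -> V=3
t=2: input=3 -> V=22
t=3: input=1 -> V=18
t=4: input=1 -> V=16
t=5: input=0 -> V=8
t=6: input=1 -> V=11
t=7: input=1 -> V=12
t=8: input=2 -> V=20
t=9: input=1 -> V=17
t=10: input=2 -> V=22
t=11: input=1 -> V=18
t=12: input=3 -> V=0 FIRE
t=13: input=2 -> V=14

Answer: 1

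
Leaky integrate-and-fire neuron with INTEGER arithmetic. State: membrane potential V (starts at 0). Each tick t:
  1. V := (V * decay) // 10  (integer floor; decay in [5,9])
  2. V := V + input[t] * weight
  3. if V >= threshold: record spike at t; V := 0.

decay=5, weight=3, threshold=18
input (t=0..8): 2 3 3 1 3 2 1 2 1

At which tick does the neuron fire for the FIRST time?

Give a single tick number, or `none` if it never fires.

Answer: none

Derivation:
t=0: input=2 -> V=6
t=1: input=3 -> V=12
t=2: input=3 -> V=15
t=3: input=1 -> V=10
t=4: input=3 -> V=14
t=5: input=2 -> V=13
t=6: input=1 -> V=9
t=7: input=2 -> V=10
t=8: input=1 -> V=8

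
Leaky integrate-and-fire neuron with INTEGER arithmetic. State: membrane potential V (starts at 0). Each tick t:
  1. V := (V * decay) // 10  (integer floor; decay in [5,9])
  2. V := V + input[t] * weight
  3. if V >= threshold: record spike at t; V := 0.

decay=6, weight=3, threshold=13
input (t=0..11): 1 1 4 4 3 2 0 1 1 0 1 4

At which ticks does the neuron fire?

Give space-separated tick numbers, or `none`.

Answer: 2 4 11

Derivation:
t=0: input=1 -> V=3
t=1: input=1 -> V=4
t=2: input=4 -> V=0 FIRE
t=3: input=4 -> V=12
t=4: input=3 -> V=0 FIRE
t=5: input=2 -> V=6
t=6: input=0 -> V=3
t=7: input=1 -> V=4
t=8: input=1 -> V=5
t=9: input=0 -> V=3
t=10: input=1 -> V=4
t=11: input=4 -> V=0 FIRE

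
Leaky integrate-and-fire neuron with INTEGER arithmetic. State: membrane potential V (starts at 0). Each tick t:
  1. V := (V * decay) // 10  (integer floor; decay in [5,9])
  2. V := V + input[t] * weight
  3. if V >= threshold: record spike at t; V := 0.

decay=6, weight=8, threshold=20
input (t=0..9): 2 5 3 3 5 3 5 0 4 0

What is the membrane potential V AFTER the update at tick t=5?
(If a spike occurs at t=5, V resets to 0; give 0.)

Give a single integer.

t=0: input=2 -> V=16
t=1: input=5 -> V=0 FIRE
t=2: input=3 -> V=0 FIRE
t=3: input=3 -> V=0 FIRE
t=4: input=5 -> V=0 FIRE
t=5: input=3 -> V=0 FIRE
t=6: input=5 -> V=0 FIRE
t=7: input=0 -> V=0
t=8: input=4 -> V=0 FIRE
t=9: input=0 -> V=0

Answer: 0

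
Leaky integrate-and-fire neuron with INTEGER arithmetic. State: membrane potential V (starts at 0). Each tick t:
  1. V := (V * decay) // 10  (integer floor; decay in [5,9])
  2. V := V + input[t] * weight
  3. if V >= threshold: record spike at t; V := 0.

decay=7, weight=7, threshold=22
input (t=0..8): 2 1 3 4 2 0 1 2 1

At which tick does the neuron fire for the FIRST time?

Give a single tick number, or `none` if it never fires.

Answer: 2

Derivation:
t=0: input=2 -> V=14
t=1: input=1 -> V=16
t=2: input=3 -> V=0 FIRE
t=3: input=4 -> V=0 FIRE
t=4: input=2 -> V=14
t=5: input=0 -> V=9
t=6: input=1 -> V=13
t=7: input=2 -> V=0 FIRE
t=8: input=1 -> V=7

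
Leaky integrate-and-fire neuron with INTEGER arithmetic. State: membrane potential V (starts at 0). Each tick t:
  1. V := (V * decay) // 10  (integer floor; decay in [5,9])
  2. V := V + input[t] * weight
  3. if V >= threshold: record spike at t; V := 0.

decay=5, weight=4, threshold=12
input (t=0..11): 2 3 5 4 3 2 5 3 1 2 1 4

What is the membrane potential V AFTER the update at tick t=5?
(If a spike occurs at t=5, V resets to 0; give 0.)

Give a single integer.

t=0: input=2 -> V=8
t=1: input=3 -> V=0 FIRE
t=2: input=5 -> V=0 FIRE
t=3: input=4 -> V=0 FIRE
t=4: input=3 -> V=0 FIRE
t=5: input=2 -> V=8
t=6: input=5 -> V=0 FIRE
t=7: input=3 -> V=0 FIRE
t=8: input=1 -> V=4
t=9: input=2 -> V=10
t=10: input=1 -> V=9
t=11: input=4 -> V=0 FIRE

Answer: 8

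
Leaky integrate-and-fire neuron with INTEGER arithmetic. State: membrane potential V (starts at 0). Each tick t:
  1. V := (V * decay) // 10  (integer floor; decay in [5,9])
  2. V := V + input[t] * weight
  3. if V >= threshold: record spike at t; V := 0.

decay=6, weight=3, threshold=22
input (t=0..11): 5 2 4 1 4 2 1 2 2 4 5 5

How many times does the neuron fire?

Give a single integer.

t=0: input=5 -> V=15
t=1: input=2 -> V=15
t=2: input=4 -> V=21
t=3: input=1 -> V=15
t=4: input=4 -> V=21
t=5: input=2 -> V=18
t=6: input=1 -> V=13
t=7: input=2 -> V=13
t=8: input=2 -> V=13
t=9: input=4 -> V=19
t=10: input=5 -> V=0 FIRE
t=11: input=5 -> V=15

Answer: 1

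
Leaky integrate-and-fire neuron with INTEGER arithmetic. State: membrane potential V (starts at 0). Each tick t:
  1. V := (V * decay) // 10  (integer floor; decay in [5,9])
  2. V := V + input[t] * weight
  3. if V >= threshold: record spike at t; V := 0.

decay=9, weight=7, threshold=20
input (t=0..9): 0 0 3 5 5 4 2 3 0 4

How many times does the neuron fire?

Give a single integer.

t=0: input=0 -> V=0
t=1: input=0 -> V=0
t=2: input=3 -> V=0 FIRE
t=3: input=5 -> V=0 FIRE
t=4: input=5 -> V=0 FIRE
t=5: input=4 -> V=0 FIRE
t=6: input=2 -> V=14
t=7: input=3 -> V=0 FIRE
t=8: input=0 -> V=0
t=9: input=4 -> V=0 FIRE

Answer: 6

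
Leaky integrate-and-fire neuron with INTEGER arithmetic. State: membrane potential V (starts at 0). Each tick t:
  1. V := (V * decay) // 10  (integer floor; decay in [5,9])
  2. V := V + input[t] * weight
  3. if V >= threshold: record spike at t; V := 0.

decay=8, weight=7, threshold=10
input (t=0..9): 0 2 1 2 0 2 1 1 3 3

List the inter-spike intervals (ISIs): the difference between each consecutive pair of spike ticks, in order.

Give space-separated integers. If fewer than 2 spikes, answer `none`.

Answer: 2 2 2 1 1

Derivation:
t=0: input=0 -> V=0
t=1: input=2 -> V=0 FIRE
t=2: input=1 -> V=7
t=3: input=2 -> V=0 FIRE
t=4: input=0 -> V=0
t=5: input=2 -> V=0 FIRE
t=6: input=1 -> V=7
t=7: input=1 -> V=0 FIRE
t=8: input=3 -> V=0 FIRE
t=9: input=3 -> V=0 FIRE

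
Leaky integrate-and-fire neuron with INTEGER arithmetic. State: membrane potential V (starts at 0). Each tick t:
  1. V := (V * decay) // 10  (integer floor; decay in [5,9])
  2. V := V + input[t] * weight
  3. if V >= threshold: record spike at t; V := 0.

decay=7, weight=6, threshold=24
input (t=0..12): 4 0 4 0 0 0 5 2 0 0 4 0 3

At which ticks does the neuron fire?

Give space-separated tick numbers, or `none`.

Answer: 0 2 6 10

Derivation:
t=0: input=4 -> V=0 FIRE
t=1: input=0 -> V=0
t=2: input=4 -> V=0 FIRE
t=3: input=0 -> V=0
t=4: input=0 -> V=0
t=5: input=0 -> V=0
t=6: input=5 -> V=0 FIRE
t=7: input=2 -> V=12
t=8: input=0 -> V=8
t=9: input=0 -> V=5
t=10: input=4 -> V=0 FIRE
t=11: input=0 -> V=0
t=12: input=3 -> V=18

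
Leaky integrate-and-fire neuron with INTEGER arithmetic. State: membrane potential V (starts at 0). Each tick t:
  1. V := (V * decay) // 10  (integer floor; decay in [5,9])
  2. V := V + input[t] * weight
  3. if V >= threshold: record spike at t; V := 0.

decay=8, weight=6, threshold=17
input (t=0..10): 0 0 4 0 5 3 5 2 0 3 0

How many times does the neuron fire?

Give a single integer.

t=0: input=0 -> V=0
t=1: input=0 -> V=0
t=2: input=4 -> V=0 FIRE
t=3: input=0 -> V=0
t=4: input=5 -> V=0 FIRE
t=5: input=3 -> V=0 FIRE
t=6: input=5 -> V=0 FIRE
t=7: input=2 -> V=12
t=8: input=0 -> V=9
t=9: input=3 -> V=0 FIRE
t=10: input=0 -> V=0

Answer: 5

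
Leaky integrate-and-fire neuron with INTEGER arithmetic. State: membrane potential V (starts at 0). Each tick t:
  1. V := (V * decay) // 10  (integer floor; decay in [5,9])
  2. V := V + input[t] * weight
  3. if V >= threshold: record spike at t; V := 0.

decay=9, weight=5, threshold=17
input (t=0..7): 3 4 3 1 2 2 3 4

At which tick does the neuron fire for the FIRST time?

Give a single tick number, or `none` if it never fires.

Answer: 1

Derivation:
t=0: input=3 -> V=15
t=1: input=4 -> V=0 FIRE
t=2: input=3 -> V=15
t=3: input=1 -> V=0 FIRE
t=4: input=2 -> V=10
t=5: input=2 -> V=0 FIRE
t=6: input=3 -> V=15
t=7: input=4 -> V=0 FIRE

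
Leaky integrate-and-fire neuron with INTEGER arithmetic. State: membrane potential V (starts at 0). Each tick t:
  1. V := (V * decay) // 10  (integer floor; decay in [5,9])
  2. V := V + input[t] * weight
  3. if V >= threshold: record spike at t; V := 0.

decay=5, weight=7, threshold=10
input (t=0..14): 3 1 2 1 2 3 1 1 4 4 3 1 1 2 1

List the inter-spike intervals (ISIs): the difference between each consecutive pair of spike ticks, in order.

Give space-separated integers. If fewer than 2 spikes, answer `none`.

Answer: 2 2 1 2 1 1 1 2 1

Derivation:
t=0: input=3 -> V=0 FIRE
t=1: input=1 -> V=7
t=2: input=2 -> V=0 FIRE
t=3: input=1 -> V=7
t=4: input=2 -> V=0 FIRE
t=5: input=3 -> V=0 FIRE
t=6: input=1 -> V=7
t=7: input=1 -> V=0 FIRE
t=8: input=4 -> V=0 FIRE
t=9: input=4 -> V=0 FIRE
t=10: input=3 -> V=0 FIRE
t=11: input=1 -> V=7
t=12: input=1 -> V=0 FIRE
t=13: input=2 -> V=0 FIRE
t=14: input=1 -> V=7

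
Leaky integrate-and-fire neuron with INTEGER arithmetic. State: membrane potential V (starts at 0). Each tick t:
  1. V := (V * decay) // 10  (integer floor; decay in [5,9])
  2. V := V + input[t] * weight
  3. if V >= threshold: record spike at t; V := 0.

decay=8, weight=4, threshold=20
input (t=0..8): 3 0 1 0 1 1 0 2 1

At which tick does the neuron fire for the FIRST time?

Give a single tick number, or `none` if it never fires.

Answer: none

Derivation:
t=0: input=3 -> V=12
t=1: input=0 -> V=9
t=2: input=1 -> V=11
t=3: input=0 -> V=8
t=4: input=1 -> V=10
t=5: input=1 -> V=12
t=6: input=0 -> V=9
t=7: input=2 -> V=15
t=8: input=1 -> V=16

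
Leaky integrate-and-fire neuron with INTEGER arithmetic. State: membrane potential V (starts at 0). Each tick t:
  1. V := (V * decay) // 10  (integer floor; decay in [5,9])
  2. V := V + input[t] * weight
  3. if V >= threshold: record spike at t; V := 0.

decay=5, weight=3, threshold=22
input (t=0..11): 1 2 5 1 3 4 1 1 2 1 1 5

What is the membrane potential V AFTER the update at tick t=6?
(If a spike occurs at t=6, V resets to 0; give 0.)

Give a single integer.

t=0: input=1 -> V=3
t=1: input=2 -> V=7
t=2: input=5 -> V=18
t=3: input=1 -> V=12
t=4: input=3 -> V=15
t=5: input=4 -> V=19
t=6: input=1 -> V=12
t=7: input=1 -> V=9
t=8: input=2 -> V=10
t=9: input=1 -> V=8
t=10: input=1 -> V=7
t=11: input=5 -> V=18

Answer: 12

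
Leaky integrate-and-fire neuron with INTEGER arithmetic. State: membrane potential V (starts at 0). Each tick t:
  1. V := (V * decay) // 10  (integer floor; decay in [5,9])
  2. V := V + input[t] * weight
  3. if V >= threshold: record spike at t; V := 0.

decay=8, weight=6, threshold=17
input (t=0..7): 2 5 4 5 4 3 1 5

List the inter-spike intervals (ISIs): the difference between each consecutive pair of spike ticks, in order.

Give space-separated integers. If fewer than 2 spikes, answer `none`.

Answer: 1 1 1 1 2

Derivation:
t=0: input=2 -> V=12
t=1: input=5 -> V=0 FIRE
t=2: input=4 -> V=0 FIRE
t=3: input=5 -> V=0 FIRE
t=4: input=4 -> V=0 FIRE
t=5: input=3 -> V=0 FIRE
t=6: input=1 -> V=6
t=7: input=5 -> V=0 FIRE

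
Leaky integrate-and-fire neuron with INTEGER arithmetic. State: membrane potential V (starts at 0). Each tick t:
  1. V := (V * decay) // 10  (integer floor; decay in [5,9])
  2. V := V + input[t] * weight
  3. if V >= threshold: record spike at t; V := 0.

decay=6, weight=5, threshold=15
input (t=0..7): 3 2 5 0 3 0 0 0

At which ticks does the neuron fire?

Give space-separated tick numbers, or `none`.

t=0: input=3 -> V=0 FIRE
t=1: input=2 -> V=10
t=2: input=5 -> V=0 FIRE
t=3: input=0 -> V=0
t=4: input=3 -> V=0 FIRE
t=5: input=0 -> V=0
t=6: input=0 -> V=0
t=7: input=0 -> V=0

Answer: 0 2 4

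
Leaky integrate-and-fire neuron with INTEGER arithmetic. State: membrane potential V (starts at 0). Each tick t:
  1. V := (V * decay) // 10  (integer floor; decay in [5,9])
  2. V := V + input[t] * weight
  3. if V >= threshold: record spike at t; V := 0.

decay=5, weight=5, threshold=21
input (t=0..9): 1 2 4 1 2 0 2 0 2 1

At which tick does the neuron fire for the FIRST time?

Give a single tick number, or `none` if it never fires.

Answer: 2

Derivation:
t=0: input=1 -> V=5
t=1: input=2 -> V=12
t=2: input=4 -> V=0 FIRE
t=3: input=1 -> V=5
t=4: input=2 -> V=12
t=5: input=0 -> V=6
t=6: input=2 -> V=13
t=7: input=0 -> V=6
t=8: input=2 -> V=13
t=9: input=1 -> V=11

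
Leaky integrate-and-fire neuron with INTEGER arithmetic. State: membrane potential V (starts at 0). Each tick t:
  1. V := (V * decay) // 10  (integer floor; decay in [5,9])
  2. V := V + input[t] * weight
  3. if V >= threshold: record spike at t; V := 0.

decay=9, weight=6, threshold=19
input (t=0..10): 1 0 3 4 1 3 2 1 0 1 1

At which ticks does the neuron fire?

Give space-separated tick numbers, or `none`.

Answer: 2 3 5 10

Derivation:
t=0: input=1 -> V=6
t=1: input=0 -> V=5
t=2: input=3 -> V=0 FIRE
t=3: input=4 -> V=0 FIRE
t=4: input=1 -> V=6
t=5: input=3 -> V=0 FIRE
t=6: input=2 -> V=12
t=7: input=1 -> V=16
t=8: input=0 -> V=14
t=9: input=1 -> V=18
t=10: input=1 -> V=0 FIRE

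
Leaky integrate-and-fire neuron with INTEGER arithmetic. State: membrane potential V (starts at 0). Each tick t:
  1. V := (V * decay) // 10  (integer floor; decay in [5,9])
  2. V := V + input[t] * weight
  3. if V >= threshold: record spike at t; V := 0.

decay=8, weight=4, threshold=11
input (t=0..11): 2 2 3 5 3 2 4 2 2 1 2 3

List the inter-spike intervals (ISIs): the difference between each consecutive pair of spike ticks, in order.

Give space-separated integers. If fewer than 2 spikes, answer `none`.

t=0: input=2 -> V=8
t=1: input=2 -> V=0 FIRE
t=2: input=3 -> V=0 FIRE
t=3: input=5 -> V=0 FIRE
t=4: input=3 -> V=0 FIRE
t=5: input=2 -> V=8
t=6: input=4 -> V=0 FIRE
t=7: input=2 -> V=8
t=8: input=2 -> V=0 FIRE
t=9: input=1 -> V=4
t=10: input=2 -> V=0 FIRE
t=11: input=3 -> V=0 FIRE

Answer: 1 1 1 2 2 2 1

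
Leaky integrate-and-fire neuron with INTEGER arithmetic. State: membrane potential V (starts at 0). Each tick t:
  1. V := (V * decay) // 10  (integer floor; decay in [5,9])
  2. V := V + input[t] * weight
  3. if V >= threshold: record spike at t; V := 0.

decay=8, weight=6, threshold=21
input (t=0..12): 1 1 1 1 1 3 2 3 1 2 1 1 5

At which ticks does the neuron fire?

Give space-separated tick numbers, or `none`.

Answer: 5 7 12

Derivation:
t=0: input=1 -> V=6
t=1: input=1 -> V=10
t=2: input=1 -> V=14
t=3: input=1 -> V=17
t=4: input=1 -> V=19
t=5: input=3 -> V=0 FIRE
t=6: input=2 -> V=12
t=7: input=3 -> V=0 FIRE
t=8: input=1 -> V=6
t=9: input=2 -> V=16
t=10: input=1 -> V=18
t=11: input=1 -> V=20
t=12: input=5 -> V=0 FIRE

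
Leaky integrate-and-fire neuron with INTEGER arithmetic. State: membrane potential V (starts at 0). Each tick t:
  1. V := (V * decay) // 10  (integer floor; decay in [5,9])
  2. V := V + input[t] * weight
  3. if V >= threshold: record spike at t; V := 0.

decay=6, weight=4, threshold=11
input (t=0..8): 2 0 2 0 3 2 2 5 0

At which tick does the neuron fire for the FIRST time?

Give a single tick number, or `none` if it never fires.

Answer: 4

Derivation:
t=0: input=2 -> V=8
t=1: input=0 -> V=4
t=2: input=2 -> V=10
t=3: input=0 -> V=6
t=4: input=3 -> V=0 FIRE
t=5: input=2 -> V=8
t=6: input=2 -> V=0 FIRE
t=7: input=5 -> V=0 FIRE
t=8: input=0 -> V=0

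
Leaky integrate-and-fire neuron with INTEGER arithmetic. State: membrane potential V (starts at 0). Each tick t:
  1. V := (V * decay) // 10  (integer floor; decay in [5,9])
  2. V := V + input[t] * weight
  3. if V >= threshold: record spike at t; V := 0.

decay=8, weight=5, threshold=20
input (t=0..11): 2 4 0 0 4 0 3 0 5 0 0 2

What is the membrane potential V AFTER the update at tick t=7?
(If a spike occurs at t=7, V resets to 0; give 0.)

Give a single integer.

t=0: input=2 -> V=10
t=1: input=4 -> V=0 FIRE
t=2: input=0 -> V=0
t=3: input=0 -> V=0
t=4: input=4 -> V=0 FIRE
t=5: input=0 -> V=0
t=6: input=3 -> V=15
t=7: input=0 -> V=12
t=8: input=5 -> V=0 FIRE
t=9: input=0 -> V=0
t=10: input=0 -> V=0
t=11: input=2 -> V=10

Answer: 12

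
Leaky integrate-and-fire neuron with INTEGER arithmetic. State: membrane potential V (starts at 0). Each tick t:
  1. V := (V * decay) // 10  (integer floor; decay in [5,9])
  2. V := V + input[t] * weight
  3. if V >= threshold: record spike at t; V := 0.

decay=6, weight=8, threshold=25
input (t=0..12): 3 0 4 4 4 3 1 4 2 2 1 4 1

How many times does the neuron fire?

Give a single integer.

t=0: input=3 -> V=24
t=1: input=0 -> V=14
t=2: input=4 -> V=0 FIRE
t=3: input=4 -> V=0 FIRE
t=4: input=4 -> V=0 FIRE
t=5: input=3 -> V=24
t=6: input=1 -> V=22
t=7: input=4 -> V=0 FIRE
t=8: input=2 -> V=16
t=9: input=2 -> V=0 FIRE
t=10: input=1 -> V=8
t=11: input=4 -> V=0 FIRE
t=12: input=1 -> V=8

Answer: 6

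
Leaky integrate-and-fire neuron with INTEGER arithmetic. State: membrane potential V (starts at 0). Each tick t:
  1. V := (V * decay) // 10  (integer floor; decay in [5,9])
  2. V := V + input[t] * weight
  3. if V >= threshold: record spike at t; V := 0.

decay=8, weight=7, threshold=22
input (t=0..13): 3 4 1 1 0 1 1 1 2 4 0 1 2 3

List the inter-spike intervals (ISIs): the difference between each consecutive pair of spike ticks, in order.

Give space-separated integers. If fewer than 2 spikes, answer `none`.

Answer: 7 1 4

Derivation:
t=0: input=3 -> V=21
t=1: input=4 -> V=0 FIRE
t=2: input=1 -> V=7
t=3: input=1 -> V=12
t=4: input=0 -> V=9
t=5: input=1 -> V=14
t=6: input=1 -> V=18
t=7: input=1 -> V=21
t=8: input=2 -> V=0 FIRE
t=9: input=4 -> V=0 FIRE
t=10: input=0 -> V=0
t=11: input=1 -> V=7
t=12: input=2 -> V=19
t=13: input=3 -> V=0 FIRE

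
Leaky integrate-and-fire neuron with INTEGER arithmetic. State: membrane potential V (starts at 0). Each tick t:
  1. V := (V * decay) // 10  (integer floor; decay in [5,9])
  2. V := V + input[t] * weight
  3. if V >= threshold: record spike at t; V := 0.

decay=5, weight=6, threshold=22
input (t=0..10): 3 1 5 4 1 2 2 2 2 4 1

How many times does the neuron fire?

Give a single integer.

Answer: 4

Derivation:
t=0: input=3 -> V=18
t=1: input=1 -> V=15
t=2: input=5 -> V=0 FIRE
t=3: input=4 -> V=0 FIRE
t=4: input=1 -> V=6
t=5: input=2 -> V=15
t=6: input=2 -> V=19
t=7: input=2 -> V=21
t=8: input=2 -> V=0 FIRE
t=9: input=4 -> V=0 FIRE
t=10: input=1 -> V=6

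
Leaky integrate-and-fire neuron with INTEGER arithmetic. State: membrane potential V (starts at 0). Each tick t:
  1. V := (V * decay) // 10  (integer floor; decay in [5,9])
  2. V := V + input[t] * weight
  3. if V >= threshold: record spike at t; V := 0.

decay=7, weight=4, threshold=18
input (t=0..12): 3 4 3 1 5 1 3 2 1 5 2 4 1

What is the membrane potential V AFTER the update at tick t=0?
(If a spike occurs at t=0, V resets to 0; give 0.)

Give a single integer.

t=0: input=3 -> V=12
t=1: input=4 -> V=0 FIRE
t=2: input=3 -> V=12
t=3: input=1 -> V=12
t=4: input=5 -> V=0 FIRE
t=5: input=1 -> V=4
t=6: input=3 -> V=14
t=7: input=2 -> V=17
t=8: input=1 -> V=15
t=9: input=5 -> V=0 FIRE
t=10: input=2 -> V=8
t=11: input=4 -> V=0 FIRE
t=12: input=1 -> V=4

Answer: 12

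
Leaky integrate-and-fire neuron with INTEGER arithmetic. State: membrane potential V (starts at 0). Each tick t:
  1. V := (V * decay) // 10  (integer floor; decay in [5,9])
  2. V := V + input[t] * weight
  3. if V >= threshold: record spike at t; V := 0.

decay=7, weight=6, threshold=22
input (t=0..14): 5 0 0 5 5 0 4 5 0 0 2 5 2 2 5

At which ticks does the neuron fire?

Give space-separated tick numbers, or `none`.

t=0: input=5 -> V=0 FIRE
t=1: input=0 -> V=0
t=2: input=0 -> V=0
t=3: input=5 -> V=0 FIRE
t=4: input=5 -> V=0 FIRE
t=5: input=0 -> V=0
t=6: input=4 -> V=0 FIRE
t=7: input=5 -> V=0 FIRE
t=8: input=0 -> V=0
t=9: input=0 -> V=0
t=10: input=2 -> V=12
t=11: input=5 -> V=0 FIRE
t=12: input=2 -> V=12
t=13: input=2 -> V=20
t=14: input=5 -> V=0 FIRE

Answer: 0 3 4 6 7 11 14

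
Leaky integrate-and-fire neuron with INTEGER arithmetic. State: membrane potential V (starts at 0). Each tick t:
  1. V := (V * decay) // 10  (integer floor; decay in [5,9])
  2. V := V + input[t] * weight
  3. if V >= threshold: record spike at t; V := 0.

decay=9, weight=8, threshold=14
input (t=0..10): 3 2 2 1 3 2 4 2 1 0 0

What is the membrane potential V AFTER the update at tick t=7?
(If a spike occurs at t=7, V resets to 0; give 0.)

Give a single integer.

Answer: 0

Derivation:
t=0: input=3 -> V=0 FIRE
t=1: input=2 -> V=0 FIRE
t=2: input=2 -> V=0 FIRE
t=3: input=1 -> V=8
t=4: input=3 -> V=0 FIRE
t=5: input=2 -> V=0 FIRE
t=6: input=4 -> V=0 FIRE
t=7: input=2 -> V=0 FIRE
t=8: input=1 -> V=8
t=9: input=0 -> V=7
t=10: input=0 -> V=6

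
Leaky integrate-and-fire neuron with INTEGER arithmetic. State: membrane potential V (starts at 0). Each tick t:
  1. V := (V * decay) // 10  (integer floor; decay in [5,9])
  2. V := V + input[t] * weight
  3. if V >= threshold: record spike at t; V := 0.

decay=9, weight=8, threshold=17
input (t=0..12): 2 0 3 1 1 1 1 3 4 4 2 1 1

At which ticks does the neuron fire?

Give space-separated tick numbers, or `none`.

t=0: input=2 -> V=16
t=1: input=0 -> V=14
t=2: input=3 -> V=0 FIRE
t=3: input=1 -> V=8
t=4: input=1 -> V=15
t=5: input=1 -> V=0 FIRE
t=6: input=1 -> V=8
t=7: input=3 -> V=0 FIRE
t=8: input=4 -> V=0 FIRE
t=9: input=4 -> V=0 FIRE
t=10: input=2 -> V=16
t=11: input=1 -> V=0 FIRE
t=12: input=1 -> V=8

Answer: 2 5 7 8 9 11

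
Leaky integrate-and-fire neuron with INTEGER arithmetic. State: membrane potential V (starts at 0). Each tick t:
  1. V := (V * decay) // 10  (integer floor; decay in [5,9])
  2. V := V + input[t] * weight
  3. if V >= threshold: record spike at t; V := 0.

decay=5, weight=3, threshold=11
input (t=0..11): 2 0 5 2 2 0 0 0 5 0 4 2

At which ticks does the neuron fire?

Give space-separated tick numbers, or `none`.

Answer: 2 8 10

Derivation:
t=0: input=2 -> V=6
t=1: input=0 -> V=3
t=2: input=5 -> V=0 FIRE
t=3: input=2 -> V=6
t=4: input=2 -> V=9
t=5: input=0 -> V=4
t=6: input=0 -> V=2
t=7: input=0 -> V=1
t=8: input=5 -> V=0 FIRE
t=9: input=0 -> V=0
t=10: input=4 -> V=0 FIRE
t=11: input=2 -> V=6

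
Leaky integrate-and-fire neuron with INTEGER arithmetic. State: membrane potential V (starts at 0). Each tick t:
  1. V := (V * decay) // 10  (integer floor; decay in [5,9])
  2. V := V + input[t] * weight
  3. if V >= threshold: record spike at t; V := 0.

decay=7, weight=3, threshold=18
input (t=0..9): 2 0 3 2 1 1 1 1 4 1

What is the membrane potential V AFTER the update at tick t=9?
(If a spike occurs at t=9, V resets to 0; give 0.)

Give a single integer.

Answer: 3

Derivation:
t=0: input=2 -> V=6
t=1: input=0 -> V=4
t=2: input=3 -> V=11
t=3: input=2 -> V=13
t=4: input=1 -> V=12
t=5: input=1 -> V=11
t=6: input=1 -> V=10
t=7: input=1 -> V=10
t=8: input=4 -> V=0 FIRE
t=9: input=1 -> V=3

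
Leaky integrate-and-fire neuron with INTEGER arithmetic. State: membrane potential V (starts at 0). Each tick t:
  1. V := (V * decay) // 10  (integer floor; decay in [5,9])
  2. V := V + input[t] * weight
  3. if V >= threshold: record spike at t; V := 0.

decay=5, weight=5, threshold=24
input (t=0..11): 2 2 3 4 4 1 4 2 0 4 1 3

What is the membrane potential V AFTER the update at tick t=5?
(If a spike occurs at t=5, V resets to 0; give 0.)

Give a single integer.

t=0: input=2 -> V=10
t=1: input=2 -> V=15
t=2: input=3 -> V=22
t=3: input=4 -> V=0 FIRE
t=4: input=4 -> V=20
t=5: input=1 -> V=15
t=6: input=4 -> V=0 FIRE
t=7: input=2 -> V=10
t=8: input=0 -> V=5
t=9: input=4 -> V=22
t=10: input=1 -> V=16
t=11: input=3 -> V=23

Answer: 15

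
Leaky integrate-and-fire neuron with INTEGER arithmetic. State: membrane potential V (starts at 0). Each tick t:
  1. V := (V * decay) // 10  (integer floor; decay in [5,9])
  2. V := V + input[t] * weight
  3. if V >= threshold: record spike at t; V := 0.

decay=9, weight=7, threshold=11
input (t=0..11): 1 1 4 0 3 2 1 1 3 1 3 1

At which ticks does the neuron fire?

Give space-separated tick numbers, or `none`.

t=0: input=1 -> V=7
t=1: input=1 -> V=0 FIRE
t=2: input=4 -> V=0 FIRE
t=3: input=0 -> V=0
t=4: input=3 -> V=0 FIRE
t=5: input=2 -> V=0 FIRE
t=6: input=1 -> V=7
t=7: input=1 -> V=0 FIRE
t=8: input=3 -> V=0 FIRE
t=9: input=1 -> V=7
t=10: input=3 -> V=0 FIRE
t=11: input=1 -> V=7

Answer: 1 2 4 5 7 8 10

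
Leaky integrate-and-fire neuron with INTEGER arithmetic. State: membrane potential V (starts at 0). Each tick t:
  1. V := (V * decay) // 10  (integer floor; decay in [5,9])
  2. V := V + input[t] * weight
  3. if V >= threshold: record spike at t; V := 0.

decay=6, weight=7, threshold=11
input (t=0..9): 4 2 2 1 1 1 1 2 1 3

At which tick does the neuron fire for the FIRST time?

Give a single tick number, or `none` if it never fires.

t=0: input=4 -> V=0 FIRE
t=1: input=2 -> V=0 FIRE
t=2: input=2 -> V=0 FIRE
t=3: input=1 -> V=7
t=4: input=1 -> V=0 FIRE
t=5: input=1 -> V=7
t=6: input=1 -> V=0 FIRE
t=7: input=2 -> V=0 FIRE
t=8: input=1 -> V=7
t=9: input=3 -> V=0 FIRE

Answer: 0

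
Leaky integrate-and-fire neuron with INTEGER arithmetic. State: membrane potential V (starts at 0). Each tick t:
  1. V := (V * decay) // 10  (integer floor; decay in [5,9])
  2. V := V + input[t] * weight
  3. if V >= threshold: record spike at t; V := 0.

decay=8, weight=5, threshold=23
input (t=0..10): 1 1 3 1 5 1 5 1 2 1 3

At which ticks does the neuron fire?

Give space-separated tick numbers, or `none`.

Answer: 4 6 10

Derivation:
t=0: input=1 -> V=5
t=1: input=1 -> V=9
t=2: input=3 -> V=22
t=3: input=1 -> V=22
t=4: input=5 -> V=0 FIRE
t=5: input=1 -> V=5
t=6: input=5 -> V=0 FIRE
t=7: input=1 -> V=5
t=8: input=2 -> V=14
t=9: input=1 -> V=16
t=10: input=3 -> V=0 FIRE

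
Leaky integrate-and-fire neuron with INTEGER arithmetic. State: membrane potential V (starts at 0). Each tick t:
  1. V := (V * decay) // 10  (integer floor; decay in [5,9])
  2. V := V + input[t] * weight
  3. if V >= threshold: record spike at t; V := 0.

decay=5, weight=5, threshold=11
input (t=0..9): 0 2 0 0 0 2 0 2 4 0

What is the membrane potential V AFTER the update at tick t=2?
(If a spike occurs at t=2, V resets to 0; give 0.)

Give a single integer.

Answer: 5

Derivation:
t=0: input=0 -> V=0
t=1: input=2 -> V=10
t=2: input=0 -> V=5
t=3: input=0 -> V=2
t=4: input=0 -> V=1
t=5: input=2 -> V=10
t=6: input=0 -> V=5
t=7: input=2 -> V=0 FIRE
t=8: input=4 -> V=0 FIRE
t=9: input=0 -> V=0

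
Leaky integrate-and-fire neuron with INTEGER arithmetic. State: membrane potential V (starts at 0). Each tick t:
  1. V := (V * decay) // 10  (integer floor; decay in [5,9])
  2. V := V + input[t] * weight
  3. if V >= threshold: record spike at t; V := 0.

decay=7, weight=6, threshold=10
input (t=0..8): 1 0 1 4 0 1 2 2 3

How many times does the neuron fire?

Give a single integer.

Answer: 4

Derivation:
t=0: input=1 -> V=6
t=1: input=0 -> V=4
t=2: input=1 -> V=8
t=3: input=4 -> V=0 FIRE
t=4: input=0 -> V=0
t=5: input=1 -> V=6
t=6: input=2 -> V=0 FIRE
t=7: input=2 -> V=0 FIRE
t=8: input=3 -> V=0 FIRE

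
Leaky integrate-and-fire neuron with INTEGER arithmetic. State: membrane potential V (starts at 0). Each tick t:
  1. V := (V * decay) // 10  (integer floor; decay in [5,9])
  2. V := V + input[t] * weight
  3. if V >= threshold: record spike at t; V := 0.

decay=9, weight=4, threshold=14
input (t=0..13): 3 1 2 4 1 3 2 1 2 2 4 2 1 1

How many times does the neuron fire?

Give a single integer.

Answer: 5

Derivation:
t=0: input=3 -> V=12
t=1: input=1 -> V=0 FIRE
t=2: input=2 -> V=8
t=3: input=4 -> V=0 FIRE
t=4: input=1 -> V=4
t=5: input=3 -> V=0 FIRE
t=6: input=2 -> V=8
t=7: input=1 -> V=11
t=8: input=2 -> V=0 FIRE
t=9: input=2 -> V=8
t=10: input=4 -> V=0 FIRE
t=11: input=2 -> V=8
t=12: input=1 -> V=11
t=13: input=1 -> V=13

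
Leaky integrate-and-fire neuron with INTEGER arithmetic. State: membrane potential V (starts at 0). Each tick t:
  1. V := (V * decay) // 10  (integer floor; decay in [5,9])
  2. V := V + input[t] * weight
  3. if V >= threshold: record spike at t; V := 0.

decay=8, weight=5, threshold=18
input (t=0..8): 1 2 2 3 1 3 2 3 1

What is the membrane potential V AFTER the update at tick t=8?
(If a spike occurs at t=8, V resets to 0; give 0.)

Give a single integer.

Answer: 5

Derivation:
t=0: input=1 -> V=5
t=1: input=2 -> V=14
t=2: input=2 -> V=0 FIRE
t=3: input=3 -> V=15
t=4: input=1 -> V=17
t=5: input=3 -> V=0 FIRE
t=6: input=2 -> V=10
t=7: input=3 -> V=0 FIRE
t=8: input=1 -> V=5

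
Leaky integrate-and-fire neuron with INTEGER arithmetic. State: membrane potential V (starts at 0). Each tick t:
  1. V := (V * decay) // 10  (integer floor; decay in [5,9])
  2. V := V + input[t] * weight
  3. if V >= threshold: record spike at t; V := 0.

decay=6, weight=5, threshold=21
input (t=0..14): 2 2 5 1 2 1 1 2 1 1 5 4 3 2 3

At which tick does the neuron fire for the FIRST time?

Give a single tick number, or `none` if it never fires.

t=0: input=2 -> V=10
t=1: input=2 -> V=16
t=2: input=5 -> V=0 FIRE
t=3: input=1 -> V=5
t=4: input=2 -> V=13
t=5: input=1 -> V=12
t=6: input=1 -> V=12
t=7: input=2 -> V=17
t=8: input=1 -> V=15
t=9: input=1 -> V=14
t=10: input=5 -> V=0 FIRE
t=11: input=4 -> V=20
t=12: input=3 -> V=0 FIRE
t=13: input=2 -> V=10
t=14: input=3 -> V=0 FIRE

Answer: 2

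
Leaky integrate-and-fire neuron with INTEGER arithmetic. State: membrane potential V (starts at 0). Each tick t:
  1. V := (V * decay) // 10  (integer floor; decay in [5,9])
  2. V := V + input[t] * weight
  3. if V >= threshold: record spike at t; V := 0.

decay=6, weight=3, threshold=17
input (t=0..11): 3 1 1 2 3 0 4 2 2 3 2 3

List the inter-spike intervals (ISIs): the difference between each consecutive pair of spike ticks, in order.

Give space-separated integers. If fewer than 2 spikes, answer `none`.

Answer: 5

Derivation:
t=0: input=3 -> V=9
t=1: input=1 -> V=8
t=2: input=1 -> V=7
t=3: input=2 -> V=10
t=4: input=3 -> V=15
t=5: input=0 -> V=9
t=6: input=4 -> V=0 FIRE
t=7: input=2 -> V=6
t=8: input=2 -> V=9
t=9: input=3 -> V=14
t=10: input=2 -> V=14
t=11: input=3 -> V=0 FIRE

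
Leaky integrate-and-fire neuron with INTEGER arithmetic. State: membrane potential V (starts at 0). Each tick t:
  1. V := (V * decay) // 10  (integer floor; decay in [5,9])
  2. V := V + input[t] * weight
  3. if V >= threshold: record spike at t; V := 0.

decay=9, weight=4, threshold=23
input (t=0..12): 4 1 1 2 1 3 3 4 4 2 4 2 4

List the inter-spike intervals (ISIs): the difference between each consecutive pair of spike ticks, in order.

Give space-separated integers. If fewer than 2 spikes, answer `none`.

t=0: input=4 -> V=16
t=1: input=1 -> V=18
t=2: input=1 -> V=20
t=3: input=2 -> V=0 FIRE
t=4: input=1 -> V=4
t=5: input=3 -> V=15
t=6: input=3 -> V=0 FIRE
t=7: input=4 -> V=16
t=8: input=4 -> V=0 FIRE
t=9: input=2 -> V=8
t=10: input=4 -> V=0 FIRE
t=11: input=2 -> V=8
t=12: input=4 -> V=0 FIRE

Answer: 3 2 2 2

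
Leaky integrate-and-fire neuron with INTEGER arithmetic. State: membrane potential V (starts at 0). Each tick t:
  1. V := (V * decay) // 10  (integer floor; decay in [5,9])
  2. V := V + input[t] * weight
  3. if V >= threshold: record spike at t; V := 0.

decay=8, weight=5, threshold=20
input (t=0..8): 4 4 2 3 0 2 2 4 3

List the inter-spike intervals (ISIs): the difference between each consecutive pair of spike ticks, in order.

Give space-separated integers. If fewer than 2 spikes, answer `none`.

Answer: 1 2 4

Derivation:
t=0: input=4 -> V=0 FIRE
t=1: input=4 -> V=0 FIRE
t=2: input=2 -> V=10
t=3: input=3 -> V=0 FIRE
t=4: input=0 -> V=0
t=5: input=2 -> V=10
t=6: input=2 -> V=18
t=7: input=4 -> V=0 FIRE
t=8: input=3 -> V=15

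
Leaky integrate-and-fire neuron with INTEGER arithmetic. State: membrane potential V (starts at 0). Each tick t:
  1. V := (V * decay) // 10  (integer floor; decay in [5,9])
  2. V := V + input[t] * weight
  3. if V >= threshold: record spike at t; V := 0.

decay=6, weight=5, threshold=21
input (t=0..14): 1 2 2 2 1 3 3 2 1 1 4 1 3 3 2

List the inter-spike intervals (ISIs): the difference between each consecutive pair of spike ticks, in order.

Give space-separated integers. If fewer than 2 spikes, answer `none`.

t=0: input=1 -> V=5
t=1: input=2 -> V=13
t=2: input=2 -> V=17
t=3: input=2 -> V=20
t=4: input=1 -> V=17
t=5: input=3 -> V=0 FIRE
t=6: input=3 -> V=15
t=7: input=2 -> V=19
t=8: input=1 -> V=16
t=9: input=1 -> V=14
t=10: input=4 -> V=0 FIRE
t=11: input=1 -> V=5
t=12: input=3 -> V=18
t=13: input=3 -> V=0 FIRE
t=14: input=2 -> V=10

Answer: 5 3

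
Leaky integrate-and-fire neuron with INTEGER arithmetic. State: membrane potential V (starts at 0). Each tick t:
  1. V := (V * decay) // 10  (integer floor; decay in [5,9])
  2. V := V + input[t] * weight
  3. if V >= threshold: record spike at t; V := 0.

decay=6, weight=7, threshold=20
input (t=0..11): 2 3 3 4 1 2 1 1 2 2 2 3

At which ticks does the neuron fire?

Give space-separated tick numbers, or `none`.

Answer: 1 2 3 8 10 11

Derivation:
t=0: input=2 -> V=14
t=1: input=3 -> V=0 FIRE
t=2: input=3 -> V=0 FIRE
t=3: input=4 -> V=0 FIRE
t=4: input=1 -> V=7
t=5: input=2 -> V=18
t=6: input=1 -> V=17
t=7: input=1 -> V=17
t=8: input=2 -> V=0 FIRE
t=9: input=2 -> V=14
t=10: input=2 -> V=0 FIRE
t=11: input=3 -> V=0 FIRE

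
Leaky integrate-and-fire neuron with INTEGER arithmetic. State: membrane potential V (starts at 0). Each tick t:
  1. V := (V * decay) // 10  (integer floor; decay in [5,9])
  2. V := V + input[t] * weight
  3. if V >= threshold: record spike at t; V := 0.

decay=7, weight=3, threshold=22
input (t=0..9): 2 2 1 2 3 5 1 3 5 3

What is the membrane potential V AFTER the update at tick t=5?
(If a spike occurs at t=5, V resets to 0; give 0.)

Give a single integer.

Answer: 0

Derivation:
t=0: input=2 -> V=6
t=1: input=2 -> V=10
t=2: input=1 -> V=10
t=3: input=2 -> V=13
t=4: input=3 -> V=18
t=5: input=5 -> V=0 FIRE
t=6: input=1 -> V=3
t=7: input=3 -> V=11
t=8: input=5 -> V=0 FIRE
t=9: input=3 -> V=9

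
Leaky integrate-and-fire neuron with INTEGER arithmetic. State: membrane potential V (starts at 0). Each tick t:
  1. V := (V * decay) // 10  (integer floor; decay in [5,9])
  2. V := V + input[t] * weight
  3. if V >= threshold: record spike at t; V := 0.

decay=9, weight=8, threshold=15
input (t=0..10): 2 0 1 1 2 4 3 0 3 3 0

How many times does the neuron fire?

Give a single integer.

t=0: input=2 -> V=0 FIRE
t=1: input=0 -> V=0
t=2: input=1 -> V=8
t=3: input=1 -> V=0 FIRE
t=4: input=2 -> V=0 FIRE
t=5: input=4 -> V=0 FIRE
t=6: input=3 -> V=0 FIRE
t=7: input=0 -> V=0
t=8: input=3 -> V=0 FIRE
t=9: input=3 -> V=0 FIRE
t=10: input=0 -> V=0

Answer: 7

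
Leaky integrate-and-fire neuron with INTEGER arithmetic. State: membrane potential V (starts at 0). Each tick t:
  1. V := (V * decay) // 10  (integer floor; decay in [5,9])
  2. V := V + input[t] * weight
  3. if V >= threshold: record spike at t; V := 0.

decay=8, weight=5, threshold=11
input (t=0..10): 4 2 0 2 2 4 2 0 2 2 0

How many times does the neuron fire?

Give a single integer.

Answer: 4

Derivation:
t=0: input=4 -> V=0 FIRE
t=1: input=2 -> V=10
t=2: input=0 -> V=8
t=3: input=2 -> V=0 FIRE
t=4: input=2 -> V=10
t=5: input=4 -> V=0 FIRE
t=6: input=2 -> V=10
t=7: input=0 -> V=8
t=8: input=2 -> V=0 FIRE
t=9: input=2 -> V=10
t=10: input=0 -> V=8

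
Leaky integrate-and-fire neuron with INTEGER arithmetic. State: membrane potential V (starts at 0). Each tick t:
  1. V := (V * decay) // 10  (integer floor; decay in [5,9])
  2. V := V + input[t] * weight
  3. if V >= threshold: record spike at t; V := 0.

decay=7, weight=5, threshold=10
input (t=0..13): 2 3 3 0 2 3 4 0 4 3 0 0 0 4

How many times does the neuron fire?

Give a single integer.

Answer: 9

Derivation:
t=0: input=2 -> V=0 FIRE
t=1: input=3 -> V=0 FIRE
t=2: input=3 -> V=0 FIRE
t=3: input=0 -> V=0
t=4: input=2 -> V=0 FIRE
t=5: input=3 -> V=0 FIRE
t=6: input=4 -> V=0 FIRE
t=7: input=0 -> V=0
t=8: input=4 -> V=0 FIRE
t=9: input=3 -> V=0 FIRE
t=10: input=0 -> V=0
t=11: input=0 -> V=0
t=12: input=0 -> V=0
t=13: input=4 -> V=0 FIRE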